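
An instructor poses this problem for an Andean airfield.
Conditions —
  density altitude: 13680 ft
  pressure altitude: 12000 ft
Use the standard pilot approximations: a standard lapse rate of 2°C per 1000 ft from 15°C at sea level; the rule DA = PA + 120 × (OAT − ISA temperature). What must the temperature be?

5°C

Density altitude − pressure altitude = 13680 − 12000 = +1680 ft.
At 120 ft/°C that is an ISA deviation of 1680/120 = +14°C.
ISA temperature at 12000 ft = 15 − 2 × (12000/1000) = -9°C.
OAT = ISA + deviation = -9 + (+14) = 5°C.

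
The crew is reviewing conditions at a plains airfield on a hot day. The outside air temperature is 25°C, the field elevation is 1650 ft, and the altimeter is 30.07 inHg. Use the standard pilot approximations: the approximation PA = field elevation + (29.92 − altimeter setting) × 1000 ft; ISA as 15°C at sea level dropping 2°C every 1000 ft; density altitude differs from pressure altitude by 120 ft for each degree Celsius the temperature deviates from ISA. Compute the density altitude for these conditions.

Pressure altitude = 1650 + (29.92 − 30.07) × 1000 = 1650 + (-150) = 1500 ft.
ISA temperature at 1500 ft = 15 − 2 × (1500/1000) = 12°C.
ISA deviation = 25 − 12 = +13°C.
Density altitude = 1500 + 120 × (13) = 3060 ft.

3060 ft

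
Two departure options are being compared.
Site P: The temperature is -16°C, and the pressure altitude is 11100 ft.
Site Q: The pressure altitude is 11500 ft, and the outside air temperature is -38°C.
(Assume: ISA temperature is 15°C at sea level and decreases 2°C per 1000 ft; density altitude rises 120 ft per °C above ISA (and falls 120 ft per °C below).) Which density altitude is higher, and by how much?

Site P: ISA temp = -7.2°C, deviation -8.8°C, DA = 11100 + 120 × (-8.8) = 10044 ft.
Site Q: ISA temp = -8°C, deviation -30°C, DA = 11500 + 120 × (-30) = 7900 ft.
Site P is higher by 10044 − 7900 = 2144 ft.

Site P by 2144 ft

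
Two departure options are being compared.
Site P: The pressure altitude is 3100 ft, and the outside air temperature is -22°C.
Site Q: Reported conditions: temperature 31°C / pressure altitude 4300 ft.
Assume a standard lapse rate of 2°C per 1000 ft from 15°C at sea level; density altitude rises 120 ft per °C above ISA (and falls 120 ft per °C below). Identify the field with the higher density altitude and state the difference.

Site P: ISA temp = 8.8°C, deviation -30.8°C, DA = 3100 + 120 × (-30.8) = -596 ft.
Site Q: ISA temp = 6.4°C, deviation +24.6°C, DA = 4300 + 120 × 24.6 = 7252 ft.
Site Q is higher by 7252 − (-596) = 7848 ft.

Site Q by 7848 ft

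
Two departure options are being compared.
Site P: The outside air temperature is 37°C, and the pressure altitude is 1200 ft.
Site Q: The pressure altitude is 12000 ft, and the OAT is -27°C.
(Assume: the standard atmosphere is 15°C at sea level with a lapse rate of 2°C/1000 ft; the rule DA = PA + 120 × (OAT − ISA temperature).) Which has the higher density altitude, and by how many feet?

Site Q by 5712 ft

Site P: ISA temp = 12.6°C, deviation +24.4°C, DA = 1200 + 120 × 24.4 = 4128 ft.
Site Q: ISA temp = -9°C, deviation -18°C, DA = 12000 + 120 × (-18) = 9840 ft.
Site Q is higher by 9840 − 4128 = 5712 ft.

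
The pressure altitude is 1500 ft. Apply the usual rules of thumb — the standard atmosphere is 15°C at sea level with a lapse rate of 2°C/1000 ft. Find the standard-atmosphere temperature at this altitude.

ISA temperature = 15 − 2 × (1500/1000) = 15 − 3 = 12°C.

12°C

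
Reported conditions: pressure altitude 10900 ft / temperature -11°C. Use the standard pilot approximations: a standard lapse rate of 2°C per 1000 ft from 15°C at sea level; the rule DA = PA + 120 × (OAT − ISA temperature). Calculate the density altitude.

ISA temperature at 10900 ft = 15 − 2 × (10900/1000) = -6.8°C.
ISA deviation = -11 − (-6.8) = -4.2°C.
Density altitude = 10900 + 120 × (-4.2) = 10900 + (-504) = 10396 ft.

10396 ft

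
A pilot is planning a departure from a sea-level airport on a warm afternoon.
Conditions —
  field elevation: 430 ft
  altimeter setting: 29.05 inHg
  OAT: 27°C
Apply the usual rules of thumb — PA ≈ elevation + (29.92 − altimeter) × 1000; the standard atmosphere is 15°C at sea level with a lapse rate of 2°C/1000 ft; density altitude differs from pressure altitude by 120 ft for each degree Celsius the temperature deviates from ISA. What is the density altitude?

3052 ft

Pressure altitude = 430 + (29.92 − 29.05) × 1000 = 430 + (+870) = 1300 ft.
ISA temperature at 1300 ft = 15 − 2 × (1300/1000) = 12.4°C.
ISA deviation = 27 − 12.4 = +14.6°C.
Density altitude = 1300 + 120 × (14.6) = 3052 ft.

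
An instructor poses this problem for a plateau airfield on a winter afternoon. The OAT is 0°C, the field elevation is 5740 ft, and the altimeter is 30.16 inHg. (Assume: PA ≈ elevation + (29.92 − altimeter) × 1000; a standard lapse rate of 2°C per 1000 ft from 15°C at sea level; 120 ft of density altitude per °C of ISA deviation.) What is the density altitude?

5020 ft

Pressure altitude = 5740 + (29.92 − 30.16) × 1000 = 5740 + (-240) = 5500 ft.
ISA temperature at 5500 ft = 15 − 2 × (5500/1000) = 4°C.
ISA deviation = 0 − 4 = -4°C.
Density altitude = 5500 + 120 × (-4) = 5020 ft.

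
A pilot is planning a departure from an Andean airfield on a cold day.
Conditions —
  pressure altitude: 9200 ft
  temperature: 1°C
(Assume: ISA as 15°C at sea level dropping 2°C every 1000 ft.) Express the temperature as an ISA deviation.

ISA temperature at 9200 ft = 15 − 2 × (9200/1000) = -3.4°C.
Deviation = OAT − ISA = 1 − (-3.4) = +4.4°C.

ISA+4.4°C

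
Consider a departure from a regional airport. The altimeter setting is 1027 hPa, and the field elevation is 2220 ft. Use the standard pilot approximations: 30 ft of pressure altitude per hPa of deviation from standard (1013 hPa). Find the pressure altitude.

1800 ft

Pressure correction = (1013 − 1027) × 30 = -420 ft.
Pressure altitude = 2220 + (-420) = 1800 ft.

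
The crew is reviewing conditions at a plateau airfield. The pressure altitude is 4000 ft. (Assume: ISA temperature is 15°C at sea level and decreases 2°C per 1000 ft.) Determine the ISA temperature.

7°C

ISA temperature = 15 − 2 × (4000/1000) = 15 − 8 = 7°C.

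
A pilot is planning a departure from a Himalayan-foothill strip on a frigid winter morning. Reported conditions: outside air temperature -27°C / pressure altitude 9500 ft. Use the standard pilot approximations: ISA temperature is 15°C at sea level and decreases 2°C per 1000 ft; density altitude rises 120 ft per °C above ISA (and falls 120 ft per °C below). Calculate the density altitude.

6740 ft

ISA temperature at 9500 ft = 15 − 2 × (9500/1000) = -4°C.
ISA deviation = -27 − (-4) = -23°C.
Density altitude = 9500 + 120 × (-23) = 9500 + (-2760) = 6740 ft.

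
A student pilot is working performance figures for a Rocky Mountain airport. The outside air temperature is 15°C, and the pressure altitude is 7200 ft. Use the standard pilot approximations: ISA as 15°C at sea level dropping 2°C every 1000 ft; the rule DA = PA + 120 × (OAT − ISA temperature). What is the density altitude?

ISA temperature at 7200 ft = 15 − 2 × (7200/1000) = 0.6°C.
ISA deviation = 15 − 0.6 = +14.4°C.
Density altitude = 7200 + 120 × (14.4) = 7200 + (+1728) = 8928 ft.

8928 ft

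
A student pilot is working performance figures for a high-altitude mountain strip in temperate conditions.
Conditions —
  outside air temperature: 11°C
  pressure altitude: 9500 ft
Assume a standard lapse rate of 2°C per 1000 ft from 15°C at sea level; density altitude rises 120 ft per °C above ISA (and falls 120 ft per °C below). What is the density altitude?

11300 ft

ISA temperature at 9500 ft = 15 − 2 × (9500/1000) = -4°C.
ISA deviation = 11 − (-4) = +15°C.
Density altitude = 9500 + 120 × (15) = 9500 + (+1800) = 11300 ft.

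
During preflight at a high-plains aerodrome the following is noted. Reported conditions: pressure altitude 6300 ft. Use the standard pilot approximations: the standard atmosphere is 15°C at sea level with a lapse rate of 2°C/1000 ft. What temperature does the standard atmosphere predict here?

2.4°C

ISA temperature = 15 − 2 × (6300/1000) = 15 − 12.6 = 2.4°C.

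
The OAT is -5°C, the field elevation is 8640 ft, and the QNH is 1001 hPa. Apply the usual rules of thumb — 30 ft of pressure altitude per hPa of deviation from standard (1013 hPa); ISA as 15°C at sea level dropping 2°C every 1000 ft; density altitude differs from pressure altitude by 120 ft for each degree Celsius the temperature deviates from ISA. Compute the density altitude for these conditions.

8760 ft

Pressure altitude = 8640 + (1013 − 1001) × 30 = 8640 + (+360) = 9000 ft.
ISA temperature at 9000 ft = 15 − 2 × (9000/1000) = -3°C.
ISA deviation = -5 − (-3) = -2°C.
Density altitude = 9000 + 120 × (-2) = 8760 ft.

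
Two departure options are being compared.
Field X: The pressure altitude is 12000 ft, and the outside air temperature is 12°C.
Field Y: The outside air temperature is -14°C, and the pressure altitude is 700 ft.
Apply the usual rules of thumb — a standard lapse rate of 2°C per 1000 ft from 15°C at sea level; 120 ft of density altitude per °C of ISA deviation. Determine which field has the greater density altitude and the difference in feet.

Field X by 17132 ft

Field X: ISA temp = -9°C, deviation +21°C, DA = 12000 + 120 × 21 = 14520 ft.
Field Y: ISA temp = 13.6°C, deviation -27.6°C, DA = 700 + 120 × (-27.6) = -2612 ft.
Field X is higher by 14520 − (-2612) = 17132 ft.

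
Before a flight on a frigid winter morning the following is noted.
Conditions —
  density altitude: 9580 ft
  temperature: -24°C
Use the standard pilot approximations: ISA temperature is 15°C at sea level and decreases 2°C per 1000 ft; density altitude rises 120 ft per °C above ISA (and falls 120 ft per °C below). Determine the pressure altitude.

11500 ft

DA = PA + 120 × (OAT − (15 − 2·PA/1000)) = PA + 120·OAT − 1800 + 0.24·PA = 1.24·PA + 120·OAT − 1800.
So 1.24·PA = 9580 − 120 × (-24) + 1800 = 14260.
PA = 14260 / 1.24 = 11500 ft.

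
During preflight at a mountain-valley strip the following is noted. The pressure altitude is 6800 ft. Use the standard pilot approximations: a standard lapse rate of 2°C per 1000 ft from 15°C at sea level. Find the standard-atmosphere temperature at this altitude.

1.4°C

ISA temperature = 15 − 2 × (6800/1000) = 15 − 13.6 = 1.4°C.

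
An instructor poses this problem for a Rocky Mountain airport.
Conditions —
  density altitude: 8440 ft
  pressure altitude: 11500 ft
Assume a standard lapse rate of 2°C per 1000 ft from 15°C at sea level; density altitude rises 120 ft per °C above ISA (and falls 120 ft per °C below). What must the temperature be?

Density altitude − pressure altitude = 8440 − 11500 = -3060 ft.
At 120 ft/°C that is an ISA deviation of -3060/120 = -25.5°C.
ISA temperature at 11500 ft = 15 − 2 × (11500/1000) = -8°C.
OAT = ISA + deviation = -8 + (-25.5) = -33.5°C.

-33.5°C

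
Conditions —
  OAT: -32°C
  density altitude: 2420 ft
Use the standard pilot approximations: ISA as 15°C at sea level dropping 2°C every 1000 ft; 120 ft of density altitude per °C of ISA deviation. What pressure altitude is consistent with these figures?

DA = PA + 120 × (OAT − (15 − 2·PA/1000)) = PA + 120·OAT − 1800 + 0.24·PA = 1.24·PA + 120·OAT − 1800.
So 1.24·PA = 2420 − 120 × (-32) + 1800 = 8060.
PA = 8060 / 1.24 = 6500 ft.

6500 ft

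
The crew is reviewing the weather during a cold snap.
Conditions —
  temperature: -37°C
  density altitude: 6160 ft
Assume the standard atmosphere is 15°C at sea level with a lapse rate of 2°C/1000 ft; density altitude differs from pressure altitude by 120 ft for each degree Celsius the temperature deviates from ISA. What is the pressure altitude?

DA = PA + 120 × (OAT − (15 − 2·PA/1000)) = PA + 120·OAT − 1800 + 0.24·PA = 1.24·PA + 120·OAT − 1800.
So 1.24·PA = 6160 − 120 × (-37) + 1800 = 12400.
PA = 12400 / 1.24 = 10000 ft.

10000 ft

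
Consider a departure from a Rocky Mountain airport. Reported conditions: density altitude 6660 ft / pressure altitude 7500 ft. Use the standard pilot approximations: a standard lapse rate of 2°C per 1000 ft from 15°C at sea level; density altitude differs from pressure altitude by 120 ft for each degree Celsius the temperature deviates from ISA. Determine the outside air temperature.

-7°C

Density altitude − pressure altitude = 6660 − 7500 = -840 ft.
At 120 ft/°C that is an ISA deviation of -840/120 = -7°C.
ISA temperature at 7500 ft = 15 − 2 × (7500/1000) = 0°C.
OAT = ISA + deviation = 0 + (-7) = -7°C.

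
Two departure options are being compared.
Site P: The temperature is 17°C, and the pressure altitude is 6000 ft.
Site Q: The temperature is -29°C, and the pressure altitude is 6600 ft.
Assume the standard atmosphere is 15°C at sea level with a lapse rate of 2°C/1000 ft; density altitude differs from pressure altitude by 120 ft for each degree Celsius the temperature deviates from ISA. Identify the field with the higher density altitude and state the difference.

Site P: ISA temp = 3°C, deviation +14°C, DA = 6000 + 120 × 14 = 7680 ft.
Site Q: ISA temp = 1.8°C, deviation -30.8°C, DA = 6600 + 120 × (-30.8) = 2904 ft.
Site P is higher by 7680 − 2904 = 4776 ft.

Site P by 4776 ft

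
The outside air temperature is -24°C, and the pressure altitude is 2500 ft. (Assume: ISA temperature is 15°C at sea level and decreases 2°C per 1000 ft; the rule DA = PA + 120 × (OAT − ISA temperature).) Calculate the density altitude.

-1580 ft

ISA temperature at 2500 ft = 15 − 2 × (2500/1000) = 10°C.
ISA deviation = -24 − 10 = -34°C.
Density altitude = 2500 + 120 × (-34) = 2500 + (-4080) = -1580 ft.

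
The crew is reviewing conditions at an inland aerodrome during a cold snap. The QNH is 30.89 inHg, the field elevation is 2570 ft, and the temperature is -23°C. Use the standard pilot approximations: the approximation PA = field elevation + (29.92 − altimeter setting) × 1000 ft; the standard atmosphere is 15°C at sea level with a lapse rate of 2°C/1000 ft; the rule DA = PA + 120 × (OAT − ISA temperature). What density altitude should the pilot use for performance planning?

Pressure altitude = 2570 + (29.92 − 30.89) × 1000 = 2570 + (-970) = 1600 ft.
ISA temperature at 1600 ft = 15 − 2 × (1600/1000) = 11.8°C.
ISA deviation = -23 − 11.8 = -34.8°C.
Density altitude = 1600 + 120 × (-34.8) = -2576 ft.

-2576 ft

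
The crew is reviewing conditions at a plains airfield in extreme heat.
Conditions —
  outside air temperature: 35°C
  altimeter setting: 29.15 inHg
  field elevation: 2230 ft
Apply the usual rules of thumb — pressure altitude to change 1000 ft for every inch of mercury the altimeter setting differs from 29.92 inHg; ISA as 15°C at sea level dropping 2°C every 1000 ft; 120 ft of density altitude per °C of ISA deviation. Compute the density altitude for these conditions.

6120 ft

Pressure altitude = 2230 + (29.92 − 29.15) × 1000 = 2230 + (+770) = 3000 ft.
ISA temperature at 3000 ft = 15 − 2 × (3000/1000) = 9°C.
ISA deviation = 35 − 9 = +26°C.
Density altitude = 3000 + 120 × (26) = 6120 ft.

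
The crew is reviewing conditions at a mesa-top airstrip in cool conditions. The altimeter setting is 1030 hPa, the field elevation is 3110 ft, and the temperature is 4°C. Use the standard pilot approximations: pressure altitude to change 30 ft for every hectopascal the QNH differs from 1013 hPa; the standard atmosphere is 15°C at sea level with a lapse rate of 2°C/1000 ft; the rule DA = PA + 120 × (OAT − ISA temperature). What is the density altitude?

Pressure altitude = 3110 + (1013 − 1030) × 30 = 3110 + (-510) = 2600 ft.
ISA temperature at 2600 ft = 15 − 2 × (2600/1000) = 9.8°C.
ISA deviation = 4 − 9.8 = -5.8°C.
Density altitude = 2600 + 120 × (-5.8) = 1904 ft.

1904 ft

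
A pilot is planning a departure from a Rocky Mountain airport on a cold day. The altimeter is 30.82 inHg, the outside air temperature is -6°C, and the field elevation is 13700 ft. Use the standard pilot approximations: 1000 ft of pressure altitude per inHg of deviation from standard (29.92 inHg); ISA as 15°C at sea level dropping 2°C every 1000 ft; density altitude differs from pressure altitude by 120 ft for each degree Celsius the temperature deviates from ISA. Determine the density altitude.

Pressure altitude = 13700 + (29.92 − 30.82) × 1000 = 13700 + (-900) = 12800 ft.
ISA temperature at 12800 ft = 15 − 2 × (12800/1000) = -10.6°C.
ISA deviation = -6 − (-10.6) = +4.6°C.
Density altitude = 12800 + 120 × (4.6) = 13352 ft.

13352 ft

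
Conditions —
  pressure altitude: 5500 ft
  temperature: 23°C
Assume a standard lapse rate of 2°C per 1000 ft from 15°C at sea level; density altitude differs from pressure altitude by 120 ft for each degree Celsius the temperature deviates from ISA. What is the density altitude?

ISA temperature at 5500 ft = 15 − 2 × (5500/1000) = 4°C.
ISA deviation = 23 − 4 = +19°C.
Density altitude = 5500 + 120 × (19) = 5500 + (+2280) = 7780 ft.

7780 ft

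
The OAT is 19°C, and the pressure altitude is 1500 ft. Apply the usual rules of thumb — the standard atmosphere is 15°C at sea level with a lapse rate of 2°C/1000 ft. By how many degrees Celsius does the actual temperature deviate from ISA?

ISA+7°C

ISA temperature at 1500 ft = 15 − 2 × (1500/1000) = 12°C.
Deviation = OAT − ISA = 19 − 12 = +7°C.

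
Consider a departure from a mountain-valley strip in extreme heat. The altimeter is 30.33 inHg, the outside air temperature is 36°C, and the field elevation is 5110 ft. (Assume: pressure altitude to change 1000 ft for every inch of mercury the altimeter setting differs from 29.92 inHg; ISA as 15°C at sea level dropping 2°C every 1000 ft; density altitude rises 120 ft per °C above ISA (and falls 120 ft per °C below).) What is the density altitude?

Pressure altitude = 5110 + (29.92 − 30.33) × 1000 = 5110 + (-410) = 4700 ft.
ISA temperature at 4700 ft = 15 − 2 × (4700/1000) = 5.6°C.
ISA deviation = 36 − 5.6 = +30.4°C.
Density altitude = 4700 + 120 × (30.4) = 8348 ft.

8348 ft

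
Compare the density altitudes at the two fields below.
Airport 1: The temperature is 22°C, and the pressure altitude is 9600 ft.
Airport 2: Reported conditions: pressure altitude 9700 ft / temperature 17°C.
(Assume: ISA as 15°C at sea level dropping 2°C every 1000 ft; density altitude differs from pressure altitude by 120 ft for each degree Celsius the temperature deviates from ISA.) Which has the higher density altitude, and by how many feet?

Airport 1: ISA temp = -4.2°C, deviation +26.2°C, DA = 9600 + 120 × 26.2 = 12744 ft.
Airport 2: ISA temp = -4.4°C, deviation +21.4°C, DA = 9700 + 120 × 21.4 = 12268 ft.
Airport 1 is higher by 12744 − 12268 = 476 ft.

Airport 1 by 476 ft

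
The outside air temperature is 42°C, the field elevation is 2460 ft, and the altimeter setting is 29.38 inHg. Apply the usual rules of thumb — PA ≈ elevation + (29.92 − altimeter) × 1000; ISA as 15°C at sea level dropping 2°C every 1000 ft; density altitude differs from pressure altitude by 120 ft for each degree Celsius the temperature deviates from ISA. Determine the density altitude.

Pressure altitude = 2460 + (29.92 − 29.38) × 1000 = 2460 + (+540) = 3000 ft.
ISA temperature at 3000 ft = 15 − 2 × (3000/1000) = 9°C.
ISA deviation = 42 − 9 = +33°C.
Density altitude = 3000 + 120 × (33) = 6960 ft.

6960 ft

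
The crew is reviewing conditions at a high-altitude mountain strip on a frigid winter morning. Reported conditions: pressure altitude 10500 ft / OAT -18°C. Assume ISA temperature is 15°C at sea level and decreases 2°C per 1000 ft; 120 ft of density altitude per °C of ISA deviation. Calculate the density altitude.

ISA temperature at 10500 ft = 15 − 2 × (10500/1000) = -6°C.
ISA deviation = -18 − (-6) = -12°C.
Density altitude = 10500 + 120 × (-12) = 10500 + (-1440) = 9060 ft.

9060 ft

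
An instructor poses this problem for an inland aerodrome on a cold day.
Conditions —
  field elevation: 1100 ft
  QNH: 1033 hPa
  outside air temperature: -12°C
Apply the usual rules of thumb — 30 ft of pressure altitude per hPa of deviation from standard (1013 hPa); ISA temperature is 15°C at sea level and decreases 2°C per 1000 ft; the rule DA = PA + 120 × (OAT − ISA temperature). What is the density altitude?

Pressure altitude = 1100 + (1013 − 1033) × 30 = 1100 + (-600) = 500 ft.
ISA temperature at 500 ft = 15 − 2 × (500/1000) = 14°C.
ISA deviation = -12 − 14 = -26°C.
Density altitude = 500 + 120 × (-26) = -2620 ft.

-2620 ft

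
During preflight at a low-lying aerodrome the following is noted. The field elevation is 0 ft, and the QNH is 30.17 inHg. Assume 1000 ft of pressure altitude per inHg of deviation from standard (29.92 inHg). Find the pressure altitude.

Pressure correction = (29.92 − 30.17) × 1000 = -250 ft.
Pressure altitude = 0 + (-250) = -250 ft.

-250 ft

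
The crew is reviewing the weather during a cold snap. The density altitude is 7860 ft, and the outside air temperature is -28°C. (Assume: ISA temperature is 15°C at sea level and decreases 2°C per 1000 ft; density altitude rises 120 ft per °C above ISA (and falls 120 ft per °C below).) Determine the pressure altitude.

10500 ft

DA = PA + 120 × (OAT − (15 − 2·PA/1000)) = PA + 120·OAT − 1800 + 0.24·PA = 1.24·PA + 120·OAT − 1800.
So 1.24·PA = 7860 − 120 × (-28) + 1800 = 13020.
PA = 13020 / 1.24 = 10500 ft.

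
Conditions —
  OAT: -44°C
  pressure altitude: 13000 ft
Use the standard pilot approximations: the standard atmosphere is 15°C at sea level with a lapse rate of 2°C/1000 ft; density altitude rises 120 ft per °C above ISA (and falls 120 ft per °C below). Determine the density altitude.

ISA temperature at 13000 ft = 15 − 2 × (13000/1000) = -11°C.
ISA deviation = -44 − (-11) = -33°C.
Density altitude = 13000 + 120 × (-33) = 13000 + (-3960) = 9040 ft.

9040 ft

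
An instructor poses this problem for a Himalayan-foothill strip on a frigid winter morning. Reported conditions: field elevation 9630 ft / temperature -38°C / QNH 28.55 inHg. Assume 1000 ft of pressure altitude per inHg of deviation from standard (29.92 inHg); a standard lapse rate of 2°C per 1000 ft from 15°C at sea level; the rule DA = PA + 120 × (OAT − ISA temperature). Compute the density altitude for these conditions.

Pressure altitude = 9630 + (29.92 − 28.55) × 1000 = 9630 + (+1370) = 11000 ft.
ISA temperature at 11000 ft = 15 − 2 × (11000/1000) = -7°C.
ISA deviation = -38 − (-7) = -31°C.
Density altitude = 11000 + 120 × (-31) = 7280 ft.

7280 ft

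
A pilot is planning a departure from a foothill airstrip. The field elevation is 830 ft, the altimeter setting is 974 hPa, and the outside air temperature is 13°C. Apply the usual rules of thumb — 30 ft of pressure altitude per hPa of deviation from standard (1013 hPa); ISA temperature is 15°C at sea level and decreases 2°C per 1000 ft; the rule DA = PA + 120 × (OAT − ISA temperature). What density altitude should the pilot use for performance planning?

Pressure altitude = 830 + (1013 − 974) × 30 = 830 + (+1170) = 2000 ft.
ISA temperature at 2000 ft = 15 − 2 × (2000/1000) = 11°C.
ISA deviation = 13 − 11 = +2°C.
Density altitude = 2000 + 120 × (2) = 2240 ft.

2240 ft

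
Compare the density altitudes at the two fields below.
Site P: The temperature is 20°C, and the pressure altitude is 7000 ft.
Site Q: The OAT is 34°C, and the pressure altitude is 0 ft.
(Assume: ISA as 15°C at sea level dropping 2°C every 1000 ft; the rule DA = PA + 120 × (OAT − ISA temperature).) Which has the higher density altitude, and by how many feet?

Site P: ISA temp = 1°C, deviation +19°C, DA = 7000 + 120 × 19 = 9280 ft.
Site Q: ISA temp = 15°C, deviation +19°C, DA = 0 + 120 × 19 = 2280 ft.
Site P is higher by 9280 − 2280 = 7000 ft.

Site P by 7000 ft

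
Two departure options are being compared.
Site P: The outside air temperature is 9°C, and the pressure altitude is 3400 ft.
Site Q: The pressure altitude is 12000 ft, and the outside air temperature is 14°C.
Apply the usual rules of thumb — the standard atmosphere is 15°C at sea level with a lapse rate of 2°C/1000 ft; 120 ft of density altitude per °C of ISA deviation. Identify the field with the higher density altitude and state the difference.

Site P: ISA temp = 8.2°C, deviation +0.8°C, DA = 3400 + 120 × 0.8 = 3496 ft.
Site Q: ISA temp = -9°C, deviation +23°C, DA = 12000 + 120 × 23 = 14760 ft.
Site Q is higher by 14760 − 3496 = 11264 ft.

Site Q by 11264 ft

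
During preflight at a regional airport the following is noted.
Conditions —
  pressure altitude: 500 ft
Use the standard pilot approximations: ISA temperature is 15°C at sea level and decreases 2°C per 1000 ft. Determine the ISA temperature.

ISA temperature = 15 − 2 × (500/1000) = 15 − 1 = 14°C.

14°C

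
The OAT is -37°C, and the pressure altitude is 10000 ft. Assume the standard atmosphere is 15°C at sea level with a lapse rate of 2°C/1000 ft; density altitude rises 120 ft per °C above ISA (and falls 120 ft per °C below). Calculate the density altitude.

ISA temperature at 10000 ft = 15 − 2 × (10000/1000) = -5°C.
ISA deviation = -37 − (-5) = -32°C.
Density altitude = 10000 + 120 × (-32) = 10000 + (-3840) = 6160 ft.

6160 ft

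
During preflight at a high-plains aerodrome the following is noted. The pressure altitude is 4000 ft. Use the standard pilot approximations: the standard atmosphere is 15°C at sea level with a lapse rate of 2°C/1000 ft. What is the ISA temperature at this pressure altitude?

7°C

ISA temperature = 15 − 2 × (4000/1000) = 15 − 8 = 7°C.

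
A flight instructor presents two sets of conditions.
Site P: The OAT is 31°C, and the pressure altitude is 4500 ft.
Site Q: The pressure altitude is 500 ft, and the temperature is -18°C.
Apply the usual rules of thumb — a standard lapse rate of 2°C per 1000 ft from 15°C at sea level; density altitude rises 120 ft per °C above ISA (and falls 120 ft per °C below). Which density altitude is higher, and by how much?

Site P by 10840 ft

Site P: ISA temp = 6°C, deviation +25°C, DA = 4500 + 120 × 25 = 7500 ft.
Site Q: ISA temp = 14°C, deviation -32°C, DA = 500 + 120 × (-32) = -3340 ft.
Site P is higher by 7500 − (-3340) = 10840 ft.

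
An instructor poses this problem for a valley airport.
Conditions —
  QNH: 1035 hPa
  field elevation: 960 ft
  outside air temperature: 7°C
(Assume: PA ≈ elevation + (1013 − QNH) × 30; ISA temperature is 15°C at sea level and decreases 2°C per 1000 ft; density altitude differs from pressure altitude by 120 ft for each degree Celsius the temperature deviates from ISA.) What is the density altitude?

Pressure altitude = 960 + (1013 − 1035) × 30 = 960 + (-660) = 300 ft.
ISA temperature at 300 ft = 15 − 2 × (300/1000) = 14.4°C.
ISA deviation = 7 − 14.4 = -7.4°C.
Density altitude = 300 + 120 × (-7.4) = -588 ft.

-588 ft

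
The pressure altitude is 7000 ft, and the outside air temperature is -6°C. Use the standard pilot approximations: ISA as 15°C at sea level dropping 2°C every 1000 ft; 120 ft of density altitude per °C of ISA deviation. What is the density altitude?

ISA temperature at 7000 ft = 15 − 2 × (7000/1000) = 1°C.
ISA deviation = -6 − 1 = -7°C.
Density altitude = 7000 + 120 × (-7) = 7000 + (-840) = 6160 ft.

6160 ft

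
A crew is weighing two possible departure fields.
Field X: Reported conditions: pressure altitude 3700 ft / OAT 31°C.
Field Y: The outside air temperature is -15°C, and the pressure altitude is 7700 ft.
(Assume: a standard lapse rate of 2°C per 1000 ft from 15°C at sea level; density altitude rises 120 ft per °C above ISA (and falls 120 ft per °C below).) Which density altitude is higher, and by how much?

Field X by 560 ft

Field X: ISA temp = 7.6°C, deviation +23.4°C, DA = 3700 + 120 × 23.4 = 6508 ft.
Field Y: ISA temp = -0.4°C, deviation -14.6°C, DA = 7700 + 120 × (-14.6) = 5948 ft.
Field X is higher by 6508 − 5948 = 560 ft.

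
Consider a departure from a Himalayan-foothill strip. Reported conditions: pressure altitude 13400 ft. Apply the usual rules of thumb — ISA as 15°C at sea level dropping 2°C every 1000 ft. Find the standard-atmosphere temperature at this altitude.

ISA temperature = 15 − 2 × (13400/1000) = 15 − 26.8 = -11.8°C.

-11.8°C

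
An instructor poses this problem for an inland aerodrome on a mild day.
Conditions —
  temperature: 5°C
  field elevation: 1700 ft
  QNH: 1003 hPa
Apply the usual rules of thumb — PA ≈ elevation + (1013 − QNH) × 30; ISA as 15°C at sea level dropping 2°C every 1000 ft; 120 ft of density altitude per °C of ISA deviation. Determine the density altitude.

1280 ft

Pressure altitude = 1700 + (1013 − 1003) × 30 = 1700 + (+300) = 2000 ft.
ISA temperature at 2000 ft = 15 − 2 × (2000/1000) = 11°C.
ISA deviation = 5 − 11 = -6°C.
Density altitude = 2000 + 120 × (-6) = 1280 ft.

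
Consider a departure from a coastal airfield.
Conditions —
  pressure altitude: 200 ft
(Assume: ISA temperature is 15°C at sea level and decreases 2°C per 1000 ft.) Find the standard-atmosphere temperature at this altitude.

14.6°C

ISA temperature = 15 − 2 × (200/1000) = 15 − 0.4 = 14.6°C.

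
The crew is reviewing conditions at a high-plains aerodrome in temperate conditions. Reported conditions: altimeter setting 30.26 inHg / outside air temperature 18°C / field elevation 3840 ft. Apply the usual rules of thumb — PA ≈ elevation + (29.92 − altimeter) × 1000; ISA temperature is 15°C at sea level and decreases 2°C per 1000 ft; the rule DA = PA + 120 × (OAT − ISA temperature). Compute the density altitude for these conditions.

Pressure altitude = 3840 + (29.92 − 30.26) × 1000 = 3840 + (-340) = 3500 ft.
ISA temperature at 3500 ft = 15 − 2 × (3500/1000) = 8°C.
ISA deviation = 18 − 8 = +10°C.
Density altitude = 3500 + 120 × (10) = 4700 ft.

4700 ft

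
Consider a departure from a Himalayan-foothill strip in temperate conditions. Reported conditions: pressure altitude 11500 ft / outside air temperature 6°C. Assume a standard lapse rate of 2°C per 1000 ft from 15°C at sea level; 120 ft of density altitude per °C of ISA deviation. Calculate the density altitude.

ISA temperature at 11500 ft = 15 − 2 × (11500/1000) = -8°C.
ISA deviation = 6 − (-8) = +14°C.
Density altitude = 11500 + 120 × (14) = 11500 + (+1680) = 13180 ft.

13180 ft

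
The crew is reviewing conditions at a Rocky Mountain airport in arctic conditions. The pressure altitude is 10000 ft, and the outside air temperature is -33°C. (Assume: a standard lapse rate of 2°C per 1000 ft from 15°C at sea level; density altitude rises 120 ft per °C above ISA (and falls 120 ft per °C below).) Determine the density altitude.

6640 ft

ISA temperature at 10000 ft = 15 − 2 × (10000/1000) = -5°C.
ISA deviation = -33 − (-5) = -28°C.
Density altitude = 10000 + 120 × (-28) = 10000 + (-3360) = 6640 ft.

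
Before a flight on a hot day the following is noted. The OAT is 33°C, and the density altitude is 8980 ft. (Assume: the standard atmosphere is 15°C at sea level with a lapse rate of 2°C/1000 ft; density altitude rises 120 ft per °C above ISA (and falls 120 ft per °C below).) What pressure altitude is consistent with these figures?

5500 ft

DA = PA + 120 × (OAT − (15 − 2·PA/1000)) = PA + 120·OAT − 1800 + 0.24·PA = 1.24·PA + 120·OAT − 1800.
So 1.24·PA = 8980 − 120 × 33 + 1800 = 6820.
PA = 6820 / 1.24 = 5500 ft.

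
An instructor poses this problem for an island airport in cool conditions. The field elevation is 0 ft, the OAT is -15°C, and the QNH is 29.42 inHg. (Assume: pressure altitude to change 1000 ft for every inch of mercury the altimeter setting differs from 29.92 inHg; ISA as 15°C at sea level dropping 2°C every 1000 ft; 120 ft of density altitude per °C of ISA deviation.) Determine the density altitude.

-2980 ft

Pressure altitude = 0 + (29.92 − 29.42) × 1000 = 0 + (+500) = 500 ft.
ISA temperature at 500 ft = 15 − 2 × (500/1000) = 14°C.
ISA deviation = -15 − 14 = -29°C.
Density altitude = 500 + 120 × (-29) = -2980 ft.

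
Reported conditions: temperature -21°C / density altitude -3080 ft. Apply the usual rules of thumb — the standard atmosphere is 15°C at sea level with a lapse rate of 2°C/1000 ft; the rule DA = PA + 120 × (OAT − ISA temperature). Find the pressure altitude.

DA = PA + 120 × (OAT − (15 − 2·PA/1000)) = PA + 120·OAT − 1800 + 0.24·PA = 1.24·PA + 120·OAT − 1800.
So 1.24·PA = -3080 − 120 × (-21) + 1800 = 1240.
PA = 1240 / 1.24 = 1000 ft.

1000 ft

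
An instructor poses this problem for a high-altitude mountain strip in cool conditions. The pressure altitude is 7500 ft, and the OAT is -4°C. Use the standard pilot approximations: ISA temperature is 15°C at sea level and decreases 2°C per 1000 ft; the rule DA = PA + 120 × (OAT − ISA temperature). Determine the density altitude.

7020 ft

ISA temperature at 7500 ft = 15 − 2 × (7500/1000) = 0°C.
ISA deviation = -4 − 0 = -4°C.
Density altitude = 7500 + 120 × (-4) = 7500 + (-480) = 7020 ft.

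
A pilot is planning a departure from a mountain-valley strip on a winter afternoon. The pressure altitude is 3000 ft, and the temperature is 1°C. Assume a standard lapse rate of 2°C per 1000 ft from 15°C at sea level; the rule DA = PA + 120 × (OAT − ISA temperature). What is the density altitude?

ISA temperature at 3000 ft = 15 − 2 × (3000/1000) = 9°C.
ISA deviation = 1 − 9 = -8°C.
Density altitude = 3000 + 120 × (-8) = 3000 + (-960) = 2040 ft.

2040 ft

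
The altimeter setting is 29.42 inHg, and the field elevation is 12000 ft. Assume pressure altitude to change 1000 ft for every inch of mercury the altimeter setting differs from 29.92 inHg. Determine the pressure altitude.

12500 ft

Pressure correction = (29.92 − 29.42) × 1000 = +500 ft.
Pressure altitude = 12000 + (+500) = 12500 ft.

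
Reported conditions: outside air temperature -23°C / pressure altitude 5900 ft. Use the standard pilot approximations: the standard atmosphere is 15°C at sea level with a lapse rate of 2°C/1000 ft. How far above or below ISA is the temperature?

ISA-26.2°C

ISA temperature at 5900 ft = 15 − 2 × (5900/1000) = 3.2°C.
Deviation = OAT − ISA = -23 − 3.2 = -26.2°C.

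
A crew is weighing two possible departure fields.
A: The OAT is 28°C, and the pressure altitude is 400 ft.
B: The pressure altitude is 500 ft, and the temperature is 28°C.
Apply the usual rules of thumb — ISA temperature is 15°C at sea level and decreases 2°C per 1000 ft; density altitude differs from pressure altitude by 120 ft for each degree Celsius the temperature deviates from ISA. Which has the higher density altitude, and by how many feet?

A: ISA temp = 14.2°C, deviation +13.8°C, DA = 400 + 120 × 13.8 = 2056 ft.
B: ISA temp = 14°C, deviation +14°C, DA = 500 + 120 × 14 = 2180 ft.
B is higher by 2180 − 2056 = 124 ft.

B by 124 ft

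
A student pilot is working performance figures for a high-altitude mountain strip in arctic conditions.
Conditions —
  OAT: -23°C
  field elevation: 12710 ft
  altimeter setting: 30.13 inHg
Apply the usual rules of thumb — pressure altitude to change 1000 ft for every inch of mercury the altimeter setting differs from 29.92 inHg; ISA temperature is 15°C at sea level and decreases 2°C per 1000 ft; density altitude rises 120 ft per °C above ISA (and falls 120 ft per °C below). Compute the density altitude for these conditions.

Pressure altitude = 12710 + (29.92 − 30.13) × 1000 = 12710 + (-210) = 12500 ft.
ISA temperature at 12500 ft = 15 − 2 × (12500/1000) = -10°C.
ISA deviation = -23 − (-10) = -13°C.
Density altitude = 12500 + 120 × (-13) = 10940 ft.

10940 ft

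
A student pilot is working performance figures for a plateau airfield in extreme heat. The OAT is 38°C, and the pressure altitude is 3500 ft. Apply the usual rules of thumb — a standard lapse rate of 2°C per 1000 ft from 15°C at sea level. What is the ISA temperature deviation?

ISA temperature at 3500 ft = 15 − 2 × (3500/1000) = 8°C.
Deviation = OAT − ISA = 38 − 8 = +30°C.

ISA+30°C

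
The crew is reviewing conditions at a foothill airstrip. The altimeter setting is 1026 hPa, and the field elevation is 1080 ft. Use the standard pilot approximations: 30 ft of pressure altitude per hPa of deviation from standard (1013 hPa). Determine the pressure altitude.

690 ft

Pressure correction = (1013 − 1026) × 30 = -390 ft.
Pressure altitude = 1080 + (-390) = 690 ft.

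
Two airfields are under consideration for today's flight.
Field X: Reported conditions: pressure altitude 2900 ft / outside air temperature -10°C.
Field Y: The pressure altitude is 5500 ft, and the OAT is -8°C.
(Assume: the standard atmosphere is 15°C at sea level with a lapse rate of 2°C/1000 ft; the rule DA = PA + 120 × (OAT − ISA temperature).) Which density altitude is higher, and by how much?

Field Y by 3464 ft

Field X: ISA temp = 9.2°C, deviation -19.2°C, DA = 2900 + 120 × (-19.2) = 596 ft.
Field Y: ISA temp = 4°C, deviation -12°C, DA = 5500 + 120 × (-12) = 4060 ft.
Field Y is higher by 4060 − 596 = 3464 ft.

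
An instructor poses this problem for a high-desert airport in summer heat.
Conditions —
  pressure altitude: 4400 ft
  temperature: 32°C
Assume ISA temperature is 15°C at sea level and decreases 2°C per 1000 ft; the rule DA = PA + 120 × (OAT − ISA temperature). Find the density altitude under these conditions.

ISA temperature at 4400 ft = 15 − 2 × (4400/1000) = 6.2°C.
ISA deviation = 32 − 6.2 = +25.8°C.
Density altitude = 4400 + 120 × (25.8) = 4400 + (+3096) = 7496 ft.

7496 ft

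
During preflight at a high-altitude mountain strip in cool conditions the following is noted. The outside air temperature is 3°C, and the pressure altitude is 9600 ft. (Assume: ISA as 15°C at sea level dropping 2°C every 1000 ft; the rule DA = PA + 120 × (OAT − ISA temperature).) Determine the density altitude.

ISA temperature at 9600 ft = 15 − 2 × (9600/1000) = -4.2°C.
ISA deviation = 3 − (-4.2) = +7.2°C.
Density altitude = 9600 + 120 × (7.2) = 9600 + (+864) = 10464 ft.

10464 ft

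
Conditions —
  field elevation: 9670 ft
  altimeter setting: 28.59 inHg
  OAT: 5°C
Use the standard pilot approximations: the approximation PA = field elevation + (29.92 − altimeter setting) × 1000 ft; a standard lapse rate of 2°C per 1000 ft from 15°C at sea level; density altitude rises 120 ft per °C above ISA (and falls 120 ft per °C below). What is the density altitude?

Pressure altitude = 9670 + (29.92 − 28.59) × 1000 = 9670 + (+1330) = 11000 ft.
ISA temperature at 11000 ft = 15 − 2 × (11000/1000) = -7°C.
ISA deviation = 5 − (-7) = +12°C.
Density altitude = 11000 + 120 × (12) = 12440 ft.

12440 ft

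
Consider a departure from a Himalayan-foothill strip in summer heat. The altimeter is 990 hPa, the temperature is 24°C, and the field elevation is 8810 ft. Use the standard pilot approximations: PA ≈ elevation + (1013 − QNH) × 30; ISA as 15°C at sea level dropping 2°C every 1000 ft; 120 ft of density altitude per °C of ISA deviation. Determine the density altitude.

Pressure altitude = 8810 + (1013 − 990) × 30 = 8810 + (+690) = 9500 ft.
ISA temperature at 9500 ft = 15 − 2 × (9500/1000) = -4°C.
ISA deviation = 24 − (-4) = +28°C.
Density altitude = 9500 + 120 × (28) = 12860 ft.

12860 ft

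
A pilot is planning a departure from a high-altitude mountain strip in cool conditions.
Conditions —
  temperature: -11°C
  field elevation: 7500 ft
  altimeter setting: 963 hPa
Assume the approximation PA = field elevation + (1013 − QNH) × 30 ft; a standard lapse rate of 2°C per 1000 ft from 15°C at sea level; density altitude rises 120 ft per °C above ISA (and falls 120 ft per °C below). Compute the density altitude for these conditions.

8040 ft

Pressure altitude = 7500 + (1013 − 963) × 30 = 7500 + (+1500) = 9000 ft.
ISA temperature at 9000 ft = 15 − 2 × (9000/1000) = -3°C.
ISA deviation = -11 − (-3) = -8°C.
Density altitude = 9000 + 120 × (-8) = 8040 ft.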